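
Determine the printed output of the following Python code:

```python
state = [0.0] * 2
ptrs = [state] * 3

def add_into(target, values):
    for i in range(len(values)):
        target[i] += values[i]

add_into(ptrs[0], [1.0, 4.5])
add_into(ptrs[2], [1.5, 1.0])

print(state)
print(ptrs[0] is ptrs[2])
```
[2.5, 5.5]
True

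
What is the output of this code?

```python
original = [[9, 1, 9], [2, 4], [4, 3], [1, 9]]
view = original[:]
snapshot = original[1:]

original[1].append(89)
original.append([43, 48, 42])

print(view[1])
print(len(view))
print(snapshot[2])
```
[2, 4, 89]
4
[1, 9]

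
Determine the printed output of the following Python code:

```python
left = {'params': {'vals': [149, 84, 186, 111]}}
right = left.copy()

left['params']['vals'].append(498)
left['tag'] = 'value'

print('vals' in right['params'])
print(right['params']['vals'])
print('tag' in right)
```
True
[149, 84, 186, 111, 498]
False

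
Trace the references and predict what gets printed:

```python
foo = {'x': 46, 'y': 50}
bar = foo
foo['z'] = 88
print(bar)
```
{'x': 46, 'y': 50, 'z': 88}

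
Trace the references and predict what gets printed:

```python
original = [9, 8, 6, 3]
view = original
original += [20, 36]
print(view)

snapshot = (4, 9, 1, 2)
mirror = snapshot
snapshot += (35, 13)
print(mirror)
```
[9, 8, 6, 3, 20, 36]
(4, 9, 1, 2)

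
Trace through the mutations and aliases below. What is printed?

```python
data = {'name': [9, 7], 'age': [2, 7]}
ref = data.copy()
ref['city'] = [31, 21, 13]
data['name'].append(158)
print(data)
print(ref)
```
{'name': [9, 7, 158], 'age': [2, 7]}
{'name': [9, 7, 158], 'age': [2, 7], 'city': [31, 21, 13]}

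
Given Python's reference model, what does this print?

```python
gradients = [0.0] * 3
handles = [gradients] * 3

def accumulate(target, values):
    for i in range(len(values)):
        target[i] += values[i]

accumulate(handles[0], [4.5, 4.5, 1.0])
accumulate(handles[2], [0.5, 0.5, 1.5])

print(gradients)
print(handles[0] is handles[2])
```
[5.0, 5.0, 2.5]
True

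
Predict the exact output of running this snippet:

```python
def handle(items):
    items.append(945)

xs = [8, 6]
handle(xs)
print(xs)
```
[8, 6, 945]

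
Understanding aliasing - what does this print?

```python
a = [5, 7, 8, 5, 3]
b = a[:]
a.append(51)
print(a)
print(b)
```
[5, 7, 8, 5, 3, 51]
[5, 7, 8, 5, 3]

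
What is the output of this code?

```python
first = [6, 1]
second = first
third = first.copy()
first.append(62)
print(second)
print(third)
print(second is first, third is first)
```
[6, 1, 62]
[6, 1]
True False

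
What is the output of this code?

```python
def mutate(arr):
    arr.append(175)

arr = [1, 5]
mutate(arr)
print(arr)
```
[1, 5, 175]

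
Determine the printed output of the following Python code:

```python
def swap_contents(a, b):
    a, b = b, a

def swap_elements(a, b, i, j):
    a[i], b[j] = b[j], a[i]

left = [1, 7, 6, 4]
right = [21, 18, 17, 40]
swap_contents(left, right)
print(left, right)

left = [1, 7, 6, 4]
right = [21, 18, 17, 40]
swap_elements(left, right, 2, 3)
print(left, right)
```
[1, 7, 6, 4] [21, 18, 17, 40]
[1, 7, 40, 4] [21, 18, 17, 6]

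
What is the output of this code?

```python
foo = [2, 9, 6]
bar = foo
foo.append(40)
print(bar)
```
[2, 9, 6, 40]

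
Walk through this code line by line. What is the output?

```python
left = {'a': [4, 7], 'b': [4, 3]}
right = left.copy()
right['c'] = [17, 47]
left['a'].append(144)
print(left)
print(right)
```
{'a': [4, 7, 144], 'b': [4, 3]}
{'a': [4, 7, 144], 'b': [4, 3], 'c': [17, 47]}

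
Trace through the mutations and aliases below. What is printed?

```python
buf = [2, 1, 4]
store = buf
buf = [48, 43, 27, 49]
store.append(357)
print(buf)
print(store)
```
[48, 43, 27, 49]
[2, 1, 4, 357]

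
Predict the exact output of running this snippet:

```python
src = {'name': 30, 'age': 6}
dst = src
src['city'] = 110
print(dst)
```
{'name': 30, 'age': 6, 'city': 110}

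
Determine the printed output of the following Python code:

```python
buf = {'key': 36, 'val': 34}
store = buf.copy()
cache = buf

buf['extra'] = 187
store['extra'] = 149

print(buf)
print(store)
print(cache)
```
{'key': 36, 'val': 34, 'extra': 187}
{'key': 36, 'val': 34, 'extra': 149}
{'key': 36, 'val': 34, 'extra': 187}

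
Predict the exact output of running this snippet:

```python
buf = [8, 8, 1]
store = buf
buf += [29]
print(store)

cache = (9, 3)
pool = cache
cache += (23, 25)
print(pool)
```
[8, 8, 1, 29]
(9, 3)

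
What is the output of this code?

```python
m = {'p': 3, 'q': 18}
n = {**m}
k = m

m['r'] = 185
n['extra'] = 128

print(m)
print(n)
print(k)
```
{'p': 3, 'q': 18, 'r': 185}
{'p': 3, 'q': 18, 'extra': 128}
{'p': 3, 'q': 18, 'r': 185}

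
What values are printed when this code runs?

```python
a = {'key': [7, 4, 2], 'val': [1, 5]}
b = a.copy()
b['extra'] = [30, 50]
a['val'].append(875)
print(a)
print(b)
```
{'key': [7, 4, 2], 'val': [1, 5, 875]}
{'key': [7, 4, 2], 'val': [1, 5, 875], 'extra': [30, 50]}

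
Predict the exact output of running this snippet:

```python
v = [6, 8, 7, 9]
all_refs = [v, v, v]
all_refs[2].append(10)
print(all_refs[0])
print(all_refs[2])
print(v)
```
[6, 8, 7, 9, 10]
[6, 8, 7, 9, 10]
[6, 8, 7, 9, 10]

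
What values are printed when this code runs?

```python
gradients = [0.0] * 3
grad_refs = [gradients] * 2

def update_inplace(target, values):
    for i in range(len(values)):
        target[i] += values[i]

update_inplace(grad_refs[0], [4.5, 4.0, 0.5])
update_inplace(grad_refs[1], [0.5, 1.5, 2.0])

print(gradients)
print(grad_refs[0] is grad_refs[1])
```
[5.0, 5.5, 2.5]
True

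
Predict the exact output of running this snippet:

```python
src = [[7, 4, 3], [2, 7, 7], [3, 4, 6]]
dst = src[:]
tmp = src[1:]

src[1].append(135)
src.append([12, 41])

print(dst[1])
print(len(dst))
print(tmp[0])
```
[2, 7, 7, 135]
3
[2, 7, 7, 135]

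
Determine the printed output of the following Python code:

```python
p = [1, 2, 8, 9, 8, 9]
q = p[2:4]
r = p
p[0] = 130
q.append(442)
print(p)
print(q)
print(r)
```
[130, 2, 8, 9, 8, 9]
[8, 9, 442]
[130, 2, 8, 9, 8, 9]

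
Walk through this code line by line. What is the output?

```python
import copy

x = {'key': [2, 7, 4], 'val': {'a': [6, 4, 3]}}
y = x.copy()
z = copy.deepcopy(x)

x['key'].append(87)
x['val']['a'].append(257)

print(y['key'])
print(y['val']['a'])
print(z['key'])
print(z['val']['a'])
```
[2, 7, 4, 87]
[6, 4, 3, 257]
[2, 7, 4]
[6, 4, 3]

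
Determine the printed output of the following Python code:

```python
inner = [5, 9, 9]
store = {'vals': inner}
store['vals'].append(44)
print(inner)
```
[5, 9, 9, 44]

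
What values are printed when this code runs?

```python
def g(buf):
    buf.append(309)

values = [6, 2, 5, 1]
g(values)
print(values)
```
[6, 2, 5, 1, 309]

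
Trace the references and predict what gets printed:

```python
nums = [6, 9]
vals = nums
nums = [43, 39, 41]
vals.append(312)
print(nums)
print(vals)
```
[43, 39, 41]
[6, 9, 312]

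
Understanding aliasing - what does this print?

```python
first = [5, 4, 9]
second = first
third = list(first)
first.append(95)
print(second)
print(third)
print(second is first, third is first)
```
[5, 4, 9, 95]
[5, 4, 9]
True False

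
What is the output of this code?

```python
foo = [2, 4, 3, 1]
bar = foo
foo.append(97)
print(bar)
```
[2, 4, 3, 1, 97]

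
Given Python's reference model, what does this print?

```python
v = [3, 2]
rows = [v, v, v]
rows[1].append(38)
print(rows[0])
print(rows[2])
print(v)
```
[3, 2, 38]
[3, 2, 38]
[3, 2, 38]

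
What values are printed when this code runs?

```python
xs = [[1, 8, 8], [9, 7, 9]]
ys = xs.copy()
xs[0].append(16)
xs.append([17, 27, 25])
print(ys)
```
[[1, 8, 8, 16], [9, 7, 9]]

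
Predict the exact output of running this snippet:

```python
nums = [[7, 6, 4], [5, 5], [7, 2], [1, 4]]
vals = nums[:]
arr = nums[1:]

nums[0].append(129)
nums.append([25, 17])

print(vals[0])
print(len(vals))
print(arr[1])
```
[7, 6, 4, 129]
4
[7, 2]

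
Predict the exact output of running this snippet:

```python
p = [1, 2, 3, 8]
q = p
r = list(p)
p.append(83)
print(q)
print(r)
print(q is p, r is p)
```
[1, 2, 3, 8, 83]
[1, 2, 3, 8]
True False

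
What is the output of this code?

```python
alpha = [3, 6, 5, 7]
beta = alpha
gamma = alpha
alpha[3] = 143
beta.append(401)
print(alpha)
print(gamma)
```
[3, 6, 5, 143, 401]
[3, 6, 5, 143, 401]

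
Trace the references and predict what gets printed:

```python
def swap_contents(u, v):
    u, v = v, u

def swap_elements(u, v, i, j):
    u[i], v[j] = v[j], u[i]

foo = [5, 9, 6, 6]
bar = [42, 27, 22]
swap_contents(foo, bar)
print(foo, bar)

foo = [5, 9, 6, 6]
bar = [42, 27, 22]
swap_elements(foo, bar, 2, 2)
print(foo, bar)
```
[5, 9, 6, 6] [42, 27, 22]
[5, 9, 22, 6] [42, 27, 6]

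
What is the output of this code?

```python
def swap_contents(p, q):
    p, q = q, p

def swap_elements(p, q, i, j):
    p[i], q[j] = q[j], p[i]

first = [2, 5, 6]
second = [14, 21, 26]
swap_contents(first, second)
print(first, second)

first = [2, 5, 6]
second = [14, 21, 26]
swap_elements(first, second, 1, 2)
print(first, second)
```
[2, 5, 6] [14, 21, 26]
[2, 26, 6] [14, 21, 5]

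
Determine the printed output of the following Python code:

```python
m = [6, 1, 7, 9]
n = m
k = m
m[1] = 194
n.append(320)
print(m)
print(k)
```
[6, 194, 7, 9, 320]
[6, 194, 7, 9, 320]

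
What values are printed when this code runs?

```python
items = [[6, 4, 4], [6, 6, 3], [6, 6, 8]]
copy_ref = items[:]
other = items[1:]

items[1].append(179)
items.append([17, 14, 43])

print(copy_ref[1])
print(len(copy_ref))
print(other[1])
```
[6, 6, 3, 179]
3
[6, 6, 8]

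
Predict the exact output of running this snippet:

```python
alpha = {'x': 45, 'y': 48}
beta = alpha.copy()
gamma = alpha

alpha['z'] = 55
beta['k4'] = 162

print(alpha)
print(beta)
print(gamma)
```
{'x': 45, 'y': 48, 'z': 55}
{'x': 45, 'y': 48, 'k4': 162}
{'x': 45, 'y': 48, 'z': 55}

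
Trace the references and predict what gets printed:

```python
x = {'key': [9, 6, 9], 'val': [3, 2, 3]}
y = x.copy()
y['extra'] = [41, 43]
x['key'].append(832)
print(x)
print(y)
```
{'key': [9, 6, 9, 832], 'val': [3, 2, 3]}
{'key': [9, 6, 9, 832], 'val': [3, 2, 3], 'extra': [41, 43]}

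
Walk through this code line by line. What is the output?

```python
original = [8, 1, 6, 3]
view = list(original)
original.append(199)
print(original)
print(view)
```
[8, 1, 6, 3, 199]
[8, 1, 6, 3]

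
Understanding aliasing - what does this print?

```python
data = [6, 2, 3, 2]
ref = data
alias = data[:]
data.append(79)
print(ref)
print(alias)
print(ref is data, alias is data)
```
[6, 2, 3, 2, 79]
[6, 2, 3, 2]
True False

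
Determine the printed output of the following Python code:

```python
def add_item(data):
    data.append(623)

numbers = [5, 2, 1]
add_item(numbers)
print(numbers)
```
[5, 2, 1, 623]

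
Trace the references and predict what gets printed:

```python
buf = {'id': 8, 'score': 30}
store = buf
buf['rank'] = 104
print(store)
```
{'id': 8, 'score': 30, 'rank': 104}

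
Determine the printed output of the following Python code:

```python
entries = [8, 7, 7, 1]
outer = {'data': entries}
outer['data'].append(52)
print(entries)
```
[8, 7, 7, 1, 52]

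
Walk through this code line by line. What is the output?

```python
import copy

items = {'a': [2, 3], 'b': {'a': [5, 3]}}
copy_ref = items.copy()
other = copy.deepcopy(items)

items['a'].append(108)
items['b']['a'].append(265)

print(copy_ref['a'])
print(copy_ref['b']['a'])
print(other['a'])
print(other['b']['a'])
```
[2, 3, 108]
[5, 3, 265]
[2, 3]
[5, 3]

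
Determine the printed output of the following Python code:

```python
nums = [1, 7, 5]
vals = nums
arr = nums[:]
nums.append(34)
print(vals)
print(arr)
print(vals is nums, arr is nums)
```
[1, 7, 5, 34]
[1, 7, 5]
True False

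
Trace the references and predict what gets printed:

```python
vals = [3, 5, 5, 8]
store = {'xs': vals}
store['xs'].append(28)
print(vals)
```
[3, 5, 5, 8, 28]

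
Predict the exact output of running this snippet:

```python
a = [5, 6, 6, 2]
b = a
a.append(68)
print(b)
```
[5, 6, 6, 2, 68]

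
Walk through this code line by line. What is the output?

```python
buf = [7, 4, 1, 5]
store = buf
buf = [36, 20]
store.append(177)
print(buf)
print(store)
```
[36, 20]
[7, 4, 1, 5, 177]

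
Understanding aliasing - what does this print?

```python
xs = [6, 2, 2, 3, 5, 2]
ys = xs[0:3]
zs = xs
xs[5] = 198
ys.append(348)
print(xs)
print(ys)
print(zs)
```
[6, 2, 2, 3, 5, 198]
[6, 2, 2, 348]
[6, 2, 2, 3, 5, 198]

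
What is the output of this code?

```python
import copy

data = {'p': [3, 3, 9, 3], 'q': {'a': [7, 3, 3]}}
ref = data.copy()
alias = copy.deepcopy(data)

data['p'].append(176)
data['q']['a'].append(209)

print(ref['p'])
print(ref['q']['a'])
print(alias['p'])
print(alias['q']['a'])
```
[3, 3, 9, 3, 176]
[7, 3, 3, 209]
[3, 3, 9, 3]
[7, 3, 3]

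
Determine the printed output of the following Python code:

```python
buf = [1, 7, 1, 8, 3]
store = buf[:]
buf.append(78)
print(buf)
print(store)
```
[1, 7, 1, 8, 3, 78]
[1, 7, 1, 8, 3]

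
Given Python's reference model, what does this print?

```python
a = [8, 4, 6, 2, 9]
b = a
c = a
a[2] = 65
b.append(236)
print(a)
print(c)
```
[8, 4, 65, 2, 9, 236]
[8, 4, 65, 2, 9, 236]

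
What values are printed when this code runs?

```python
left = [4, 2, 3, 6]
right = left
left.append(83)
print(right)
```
[4, 2, 3, 6, 83]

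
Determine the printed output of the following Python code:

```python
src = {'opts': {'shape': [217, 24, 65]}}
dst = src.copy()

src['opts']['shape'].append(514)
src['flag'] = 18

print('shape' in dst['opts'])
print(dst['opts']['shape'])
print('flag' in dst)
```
True
[217, 24, 65, 514]
False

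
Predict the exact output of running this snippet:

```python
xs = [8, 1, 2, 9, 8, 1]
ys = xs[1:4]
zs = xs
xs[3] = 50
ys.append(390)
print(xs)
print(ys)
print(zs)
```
[8, 1, 2, 50, 8, 1]
[1, 2, 9, 390]
[8, 1, 2, 50, 8, 1]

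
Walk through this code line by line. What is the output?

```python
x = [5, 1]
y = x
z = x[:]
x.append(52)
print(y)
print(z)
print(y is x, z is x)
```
[5, 1, 52]
[5, 1]
True False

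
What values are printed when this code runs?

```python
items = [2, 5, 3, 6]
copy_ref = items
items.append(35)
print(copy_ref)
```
[2, 5, 3, 6, 35]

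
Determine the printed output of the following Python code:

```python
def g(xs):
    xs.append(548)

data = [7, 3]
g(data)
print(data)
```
[7, 3, 548]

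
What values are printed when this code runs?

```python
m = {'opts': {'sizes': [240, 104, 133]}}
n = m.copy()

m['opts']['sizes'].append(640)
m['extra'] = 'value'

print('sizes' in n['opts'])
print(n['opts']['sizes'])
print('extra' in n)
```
True
[240, 104, 133, 640]
False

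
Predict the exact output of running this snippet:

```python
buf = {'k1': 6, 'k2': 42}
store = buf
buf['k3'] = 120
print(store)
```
{'k1': 6, 'k2': 42, 'k3': 120}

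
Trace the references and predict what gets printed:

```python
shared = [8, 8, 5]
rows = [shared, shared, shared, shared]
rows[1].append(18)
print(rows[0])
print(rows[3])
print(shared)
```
[8, 8, 5, 18]
[8, 8, 5, 18]
[8, 8, 5, 18]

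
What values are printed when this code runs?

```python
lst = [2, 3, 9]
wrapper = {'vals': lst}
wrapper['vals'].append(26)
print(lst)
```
[2, 3, 9, 26]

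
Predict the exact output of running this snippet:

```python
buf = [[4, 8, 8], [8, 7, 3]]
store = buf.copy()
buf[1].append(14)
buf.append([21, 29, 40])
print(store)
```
[[4, 8, 8], [8, 7, 3, 14]]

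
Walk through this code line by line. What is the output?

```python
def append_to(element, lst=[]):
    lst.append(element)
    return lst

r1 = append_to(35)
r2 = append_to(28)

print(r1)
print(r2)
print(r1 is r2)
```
[35, 28]
[35, 28]
True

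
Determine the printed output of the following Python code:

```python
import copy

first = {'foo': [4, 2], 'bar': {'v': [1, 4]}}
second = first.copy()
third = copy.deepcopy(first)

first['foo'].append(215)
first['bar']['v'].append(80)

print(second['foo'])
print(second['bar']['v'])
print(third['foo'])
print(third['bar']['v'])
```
[4, 2, 215]
[1, 4, 80]
[4, 2]
[1, 4]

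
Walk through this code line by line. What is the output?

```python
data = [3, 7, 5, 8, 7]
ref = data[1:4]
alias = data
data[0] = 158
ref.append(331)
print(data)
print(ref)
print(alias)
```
[158, 7, 5, 8, 7]
[7, 5, 8, 331]
[158, 7, 5, 8, 7]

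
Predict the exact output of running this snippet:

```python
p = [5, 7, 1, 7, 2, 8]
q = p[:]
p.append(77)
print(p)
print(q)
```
[5, 7, 1, 7, 2, 8, 77]
[5, 7, 1, 7, 2, 8]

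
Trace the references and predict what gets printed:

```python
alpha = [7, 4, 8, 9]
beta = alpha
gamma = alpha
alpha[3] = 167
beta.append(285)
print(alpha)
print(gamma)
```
[7, 4, 8, 167, 285]
[7, 4, 8, 167, 285]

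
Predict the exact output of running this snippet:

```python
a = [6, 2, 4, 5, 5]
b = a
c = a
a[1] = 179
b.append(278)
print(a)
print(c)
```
[6, 179, 4, 5, 5, 278]
[6, 179, 4, 5, 5, 278]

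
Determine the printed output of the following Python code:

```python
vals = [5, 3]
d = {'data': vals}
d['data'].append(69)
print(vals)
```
[5, 3, 69]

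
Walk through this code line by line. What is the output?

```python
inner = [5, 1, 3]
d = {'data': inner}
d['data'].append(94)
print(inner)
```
[5, 1, 3, 94]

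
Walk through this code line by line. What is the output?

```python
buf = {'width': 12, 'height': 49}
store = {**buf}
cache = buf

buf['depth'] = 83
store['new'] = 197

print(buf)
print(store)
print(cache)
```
{'width': 12, 'height': 49, 'depth': 83}
{'width': 12, 'height': 49, 'new': 197}
{'width': 12, 'height': 49, 'depth': 83}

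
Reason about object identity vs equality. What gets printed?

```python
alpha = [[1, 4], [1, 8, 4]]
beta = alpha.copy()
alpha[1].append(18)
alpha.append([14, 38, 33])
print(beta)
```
[[1, 4], [1, 8, 4, 18]]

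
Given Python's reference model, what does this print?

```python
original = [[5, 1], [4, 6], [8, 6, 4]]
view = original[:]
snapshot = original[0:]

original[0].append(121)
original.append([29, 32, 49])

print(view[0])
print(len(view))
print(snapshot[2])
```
[5, 1, 121]
3
[8, 6, 4]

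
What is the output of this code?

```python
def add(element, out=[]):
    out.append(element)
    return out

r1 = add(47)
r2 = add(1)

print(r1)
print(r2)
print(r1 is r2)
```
[47, 1]
[47, 1]
True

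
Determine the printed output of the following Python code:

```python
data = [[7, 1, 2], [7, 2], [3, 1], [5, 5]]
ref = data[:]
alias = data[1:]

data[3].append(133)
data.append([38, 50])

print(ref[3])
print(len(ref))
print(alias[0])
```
[5, 5, 133]
4
[7, 2]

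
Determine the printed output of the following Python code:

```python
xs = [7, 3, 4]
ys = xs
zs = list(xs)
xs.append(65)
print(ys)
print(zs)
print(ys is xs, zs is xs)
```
[7, 3, 4, 65]
[7, 3, 4]
True False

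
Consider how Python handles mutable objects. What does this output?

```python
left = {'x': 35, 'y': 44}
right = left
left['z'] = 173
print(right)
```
{'x': 35, 'y': 44, 'z': 173}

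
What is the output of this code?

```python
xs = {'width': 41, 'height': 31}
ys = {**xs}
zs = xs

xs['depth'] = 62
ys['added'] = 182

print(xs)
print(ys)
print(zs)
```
{'width': 41, 'height': 31, 'depth': 62}
{'width': 41, 'height': 31, 'added': 182}
{'width': 41, 'height': 31, 'depth': 62}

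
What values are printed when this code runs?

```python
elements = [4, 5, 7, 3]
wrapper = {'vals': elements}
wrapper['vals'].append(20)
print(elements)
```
[4, 5, 7, 3, 20]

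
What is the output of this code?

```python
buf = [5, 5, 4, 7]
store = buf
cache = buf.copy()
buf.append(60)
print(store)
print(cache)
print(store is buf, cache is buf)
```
[5, 5, 4, 7, 60]
[5, 5, 4, 7]
True False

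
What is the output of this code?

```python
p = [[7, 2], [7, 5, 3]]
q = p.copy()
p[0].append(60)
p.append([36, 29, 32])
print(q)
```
[[7, 2, 60], [7, 5, 3]]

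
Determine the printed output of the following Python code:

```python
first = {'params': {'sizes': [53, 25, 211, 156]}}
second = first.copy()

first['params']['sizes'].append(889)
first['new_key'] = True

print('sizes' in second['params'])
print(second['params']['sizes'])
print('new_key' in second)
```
True
[53, 25, 211, 156, 889]
False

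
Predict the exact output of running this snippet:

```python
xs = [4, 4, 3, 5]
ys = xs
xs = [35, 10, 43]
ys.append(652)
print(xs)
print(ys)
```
[35, 10, 43]
[4, 4, 3, 5, 652]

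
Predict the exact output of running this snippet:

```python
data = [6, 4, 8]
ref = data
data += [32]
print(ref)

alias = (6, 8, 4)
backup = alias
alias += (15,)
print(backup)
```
[6, 4, 8, 32]
(6, 8, 4)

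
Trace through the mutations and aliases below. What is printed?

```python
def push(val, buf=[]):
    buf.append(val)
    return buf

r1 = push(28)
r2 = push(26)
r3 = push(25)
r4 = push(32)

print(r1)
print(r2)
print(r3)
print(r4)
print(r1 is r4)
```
[28, 26, 25, 32]
[28, 26, 25, 32]
[28, 26, 25, 32]
[28, 26, 25, 32]
True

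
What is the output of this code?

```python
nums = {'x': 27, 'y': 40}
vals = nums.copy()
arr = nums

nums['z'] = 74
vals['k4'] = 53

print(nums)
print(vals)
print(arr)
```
{'x': 27, 'y': 40, 'z': 74}
{'x': 27, 'y': 40, 'k4': 53}
{'x': 27, 'y': 40, 'z': 74}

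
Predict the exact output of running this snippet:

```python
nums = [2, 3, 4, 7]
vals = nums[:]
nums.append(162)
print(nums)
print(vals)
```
[2, 3, 4, 7, 162]
[2, 3, 4, 7]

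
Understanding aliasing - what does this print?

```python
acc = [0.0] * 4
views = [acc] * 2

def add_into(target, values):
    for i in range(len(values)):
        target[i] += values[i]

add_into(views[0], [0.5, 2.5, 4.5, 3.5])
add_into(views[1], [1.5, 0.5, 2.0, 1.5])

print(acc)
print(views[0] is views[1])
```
[2.0, 3.0, 6.5, 5.0]
True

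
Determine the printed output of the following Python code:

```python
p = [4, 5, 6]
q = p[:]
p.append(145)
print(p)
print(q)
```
[4, 5, 6, 145]
[4, 5, 6]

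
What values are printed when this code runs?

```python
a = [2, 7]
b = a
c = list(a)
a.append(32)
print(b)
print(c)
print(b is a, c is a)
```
[2, 7, 32]
[2, 7]
True False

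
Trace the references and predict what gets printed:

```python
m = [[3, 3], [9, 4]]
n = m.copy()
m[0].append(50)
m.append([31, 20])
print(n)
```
[[3, 3, 50], [9, 4]]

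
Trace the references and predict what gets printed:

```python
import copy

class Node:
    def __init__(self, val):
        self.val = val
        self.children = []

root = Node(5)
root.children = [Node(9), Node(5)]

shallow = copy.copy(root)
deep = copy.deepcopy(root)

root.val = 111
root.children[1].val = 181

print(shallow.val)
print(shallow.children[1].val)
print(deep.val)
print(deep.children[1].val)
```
5
181
5
5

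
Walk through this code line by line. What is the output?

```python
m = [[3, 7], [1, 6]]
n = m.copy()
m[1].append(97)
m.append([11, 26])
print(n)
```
[[3, 7], [1, 6, 97]]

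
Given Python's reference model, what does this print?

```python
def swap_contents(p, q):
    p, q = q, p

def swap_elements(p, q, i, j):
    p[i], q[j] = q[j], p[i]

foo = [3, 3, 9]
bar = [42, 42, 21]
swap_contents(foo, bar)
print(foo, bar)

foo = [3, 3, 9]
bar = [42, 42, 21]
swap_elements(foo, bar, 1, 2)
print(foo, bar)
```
[3, 3, 9] [42, 42, 21]
[3, 21, 9] [42, 42, 3]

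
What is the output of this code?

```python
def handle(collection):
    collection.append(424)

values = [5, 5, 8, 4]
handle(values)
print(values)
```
[5, 5, 8, 4, 424]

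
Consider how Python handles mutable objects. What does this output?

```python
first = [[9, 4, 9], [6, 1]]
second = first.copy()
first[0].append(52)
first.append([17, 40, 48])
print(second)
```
[[9, 4, 9, 52], [6, 1]]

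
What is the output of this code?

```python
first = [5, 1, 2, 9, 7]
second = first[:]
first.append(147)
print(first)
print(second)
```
[5, 1, 2, 9, 7, 147]
[5, 1, 2, 9, 7]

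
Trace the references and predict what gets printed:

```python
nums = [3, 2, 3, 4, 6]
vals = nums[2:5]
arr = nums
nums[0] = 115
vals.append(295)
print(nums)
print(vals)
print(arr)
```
[115, 2, 3, 4, 6]
[3, 4, 6, 295]
[115, 2, 3, 4, 6]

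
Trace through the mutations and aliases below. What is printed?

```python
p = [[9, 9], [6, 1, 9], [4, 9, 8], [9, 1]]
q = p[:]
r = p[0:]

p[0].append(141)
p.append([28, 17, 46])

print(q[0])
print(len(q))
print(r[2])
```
[9, 9, 141]
4
[4, 9, 8]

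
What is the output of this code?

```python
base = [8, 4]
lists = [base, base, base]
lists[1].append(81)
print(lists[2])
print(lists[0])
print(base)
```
[8, 4, 81]
[8, 4, 81]
[8, 4, 81]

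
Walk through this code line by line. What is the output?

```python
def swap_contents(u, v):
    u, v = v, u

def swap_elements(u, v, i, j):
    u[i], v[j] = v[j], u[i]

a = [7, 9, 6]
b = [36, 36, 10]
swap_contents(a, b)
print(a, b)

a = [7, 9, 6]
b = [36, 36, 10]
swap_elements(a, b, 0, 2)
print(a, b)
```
[7, 9, 6] [36, 36, 10]
[10, 9, 6] [36, 36, 7]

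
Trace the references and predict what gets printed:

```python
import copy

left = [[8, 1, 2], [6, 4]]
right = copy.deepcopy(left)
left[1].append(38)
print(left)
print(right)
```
[[8, 1, 2], [6, 4, 38]]
[[8, 1, 2], [6, 4]]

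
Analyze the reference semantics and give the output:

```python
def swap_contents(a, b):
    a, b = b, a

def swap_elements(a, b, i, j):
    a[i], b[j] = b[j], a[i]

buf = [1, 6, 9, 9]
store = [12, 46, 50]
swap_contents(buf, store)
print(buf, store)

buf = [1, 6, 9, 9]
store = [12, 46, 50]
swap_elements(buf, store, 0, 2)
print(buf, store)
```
[1, 6, 9, 9] [12, 46, 50]
[50, 6, 9, 9] [12, 46, 1]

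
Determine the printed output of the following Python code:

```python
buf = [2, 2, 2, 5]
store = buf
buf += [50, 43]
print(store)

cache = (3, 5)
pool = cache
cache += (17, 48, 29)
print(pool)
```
[2, 2, 2, 5, 50, 43]
(3, 5)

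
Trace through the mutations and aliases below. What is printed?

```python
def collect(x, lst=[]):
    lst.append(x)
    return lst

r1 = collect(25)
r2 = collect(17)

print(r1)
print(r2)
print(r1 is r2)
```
[25, 17]
[25, 17]
True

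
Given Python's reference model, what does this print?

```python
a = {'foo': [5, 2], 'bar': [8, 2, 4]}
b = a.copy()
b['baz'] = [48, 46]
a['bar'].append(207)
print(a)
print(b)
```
{'foo': [5, 2], 'bar': [8, 2, 4, 207]}
{'foo': [5, 2], 'bar': [8, 2, 4, 207], 'baz': [48, 46]}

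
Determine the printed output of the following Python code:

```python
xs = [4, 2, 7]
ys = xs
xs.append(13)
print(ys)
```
[4, 2, 7, 13]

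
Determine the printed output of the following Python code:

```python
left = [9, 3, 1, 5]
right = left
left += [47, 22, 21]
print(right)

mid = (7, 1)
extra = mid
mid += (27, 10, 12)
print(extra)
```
[9, 3, 1, 5, 47, 22, 21]
(7, 1)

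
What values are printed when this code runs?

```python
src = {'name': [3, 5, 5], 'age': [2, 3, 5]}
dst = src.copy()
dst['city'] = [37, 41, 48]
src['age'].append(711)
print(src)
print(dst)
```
{'name': [3, 5, 5], 'age': [2, 3, 5, 711]}
{'name': [3, 5, 5], 'age': [2, 3, 5, 711], 'city': [37, 41, 48]}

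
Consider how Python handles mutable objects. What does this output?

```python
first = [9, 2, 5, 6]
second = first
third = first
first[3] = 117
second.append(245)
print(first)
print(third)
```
[9, 2, 5, 117, 245]
[9, 2, 5, 117, 245]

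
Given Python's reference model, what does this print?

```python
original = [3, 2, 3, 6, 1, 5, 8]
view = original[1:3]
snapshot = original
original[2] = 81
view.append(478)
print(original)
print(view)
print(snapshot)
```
[3, 2, 81, 6, 1, 5, 8]
[2, 3, 478]
[3, 2, 81, 6, 1, 5, 8]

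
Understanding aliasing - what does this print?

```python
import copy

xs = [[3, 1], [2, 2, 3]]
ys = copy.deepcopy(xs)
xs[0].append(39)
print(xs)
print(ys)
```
[[3, 1, 39], [2, 2, 3]]
[[3, 1], [2, 2, 3]]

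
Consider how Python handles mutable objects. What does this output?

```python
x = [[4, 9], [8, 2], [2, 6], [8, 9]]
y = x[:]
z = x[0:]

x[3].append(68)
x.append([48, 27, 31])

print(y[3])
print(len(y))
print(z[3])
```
[8, 9, 68]
4
[8, 9, 68]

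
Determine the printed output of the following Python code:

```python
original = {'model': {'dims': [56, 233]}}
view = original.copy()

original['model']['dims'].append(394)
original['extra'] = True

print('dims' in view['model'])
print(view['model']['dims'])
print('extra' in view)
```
True
[56, 233, 394]
False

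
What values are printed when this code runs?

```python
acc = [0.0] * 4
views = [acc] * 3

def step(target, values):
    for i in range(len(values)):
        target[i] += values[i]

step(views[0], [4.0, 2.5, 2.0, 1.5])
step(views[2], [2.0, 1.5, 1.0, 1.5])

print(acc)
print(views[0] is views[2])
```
[6.0, 4.0, 3.0, 3.0]
True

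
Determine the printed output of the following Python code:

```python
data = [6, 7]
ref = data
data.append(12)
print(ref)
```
[6, 7, 12]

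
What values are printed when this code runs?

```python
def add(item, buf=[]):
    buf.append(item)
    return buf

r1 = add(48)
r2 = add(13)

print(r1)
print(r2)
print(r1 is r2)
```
[48, 13]
[48, 13]
True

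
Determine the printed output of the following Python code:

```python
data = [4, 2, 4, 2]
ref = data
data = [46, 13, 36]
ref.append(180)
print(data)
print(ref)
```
[46, 13, 36]
[4, 2, 4, 2, 180]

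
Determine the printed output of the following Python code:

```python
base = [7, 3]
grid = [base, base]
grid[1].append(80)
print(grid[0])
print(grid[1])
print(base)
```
[7, 3, 80]
[7, 3, 80]
[7, 3, 80]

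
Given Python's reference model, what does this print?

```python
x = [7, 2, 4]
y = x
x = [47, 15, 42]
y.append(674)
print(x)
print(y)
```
[47, 15, 42]
[7, 2, 4, 674]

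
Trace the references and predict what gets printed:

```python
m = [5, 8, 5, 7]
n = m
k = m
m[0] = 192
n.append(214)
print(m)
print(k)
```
[192, 8, 5, 7, 214]
[192, 8, 5, 7, 214]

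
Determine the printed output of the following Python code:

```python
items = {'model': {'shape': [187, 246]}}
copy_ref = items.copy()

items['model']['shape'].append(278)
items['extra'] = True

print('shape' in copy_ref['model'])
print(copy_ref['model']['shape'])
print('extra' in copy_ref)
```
True
[187, 246, 278]
False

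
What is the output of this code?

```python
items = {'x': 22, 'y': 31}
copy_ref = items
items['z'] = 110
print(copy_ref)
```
{'x': 22, 'y': 31, 'z': 110}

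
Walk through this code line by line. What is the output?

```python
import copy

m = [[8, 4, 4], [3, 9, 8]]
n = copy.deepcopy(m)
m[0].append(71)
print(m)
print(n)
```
[[8, 4, 4, 71], [3, 9, 8]]
[[8, 4, 4], [3, 9, 8]]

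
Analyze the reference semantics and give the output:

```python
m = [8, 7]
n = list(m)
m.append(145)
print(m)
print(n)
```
[8, 7, 145]
[8, 7]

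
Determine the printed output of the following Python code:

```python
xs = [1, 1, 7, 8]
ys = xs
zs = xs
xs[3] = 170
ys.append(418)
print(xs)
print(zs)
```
[1, 1, 7, 170, 418]
[1, 1, 7, 170, 418]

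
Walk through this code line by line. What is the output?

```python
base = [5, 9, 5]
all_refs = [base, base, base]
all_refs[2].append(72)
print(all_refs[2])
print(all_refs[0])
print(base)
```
[5, 9, 5, 72]
[5, 9, 5, 72]
[5, 9, 5, 72]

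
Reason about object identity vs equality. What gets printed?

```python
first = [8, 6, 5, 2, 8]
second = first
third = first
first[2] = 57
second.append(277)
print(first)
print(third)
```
[8, 6, 57, 2, 8, 277]
[8, 6, 57, 2, 8, 277]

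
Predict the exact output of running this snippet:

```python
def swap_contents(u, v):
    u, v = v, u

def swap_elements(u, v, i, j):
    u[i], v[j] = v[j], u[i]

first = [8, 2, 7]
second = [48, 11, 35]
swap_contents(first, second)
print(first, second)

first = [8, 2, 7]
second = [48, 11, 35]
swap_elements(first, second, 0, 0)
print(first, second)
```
[8, 2, 7] [48, 11, 35]
[48, 2, 7] [8, 11, 35]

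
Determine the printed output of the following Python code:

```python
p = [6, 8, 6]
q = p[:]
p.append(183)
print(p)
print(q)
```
[6, 8, 6, 183]
[6, 8, 6]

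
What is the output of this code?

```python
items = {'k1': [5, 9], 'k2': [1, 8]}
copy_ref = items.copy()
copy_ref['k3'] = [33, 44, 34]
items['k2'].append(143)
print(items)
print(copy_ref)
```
{'k1': [5, 9], 'k2': [1, 8, 143]}
{'k1': [5, 9], 'k2': [1, 8, 143], 'k3': [33, 44, 34]}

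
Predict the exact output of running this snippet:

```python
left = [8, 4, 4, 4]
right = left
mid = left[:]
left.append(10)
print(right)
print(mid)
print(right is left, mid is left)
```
[8, 4, 4, 4, 10]
[8, 4, 4, 4]
True False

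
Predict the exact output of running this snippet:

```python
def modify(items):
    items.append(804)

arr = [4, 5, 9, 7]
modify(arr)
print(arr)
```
[4, 5, 9, 7, 804]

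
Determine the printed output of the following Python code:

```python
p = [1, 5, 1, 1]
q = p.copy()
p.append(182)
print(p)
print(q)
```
[1, 5, 1, 1, 182]
[1, 5, 1, 1]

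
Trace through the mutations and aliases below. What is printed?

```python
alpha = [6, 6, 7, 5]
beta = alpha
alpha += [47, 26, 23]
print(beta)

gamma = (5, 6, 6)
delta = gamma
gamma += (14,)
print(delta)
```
[6, 6, 7, 5, 47, 26, 23]
(5, 6, 6)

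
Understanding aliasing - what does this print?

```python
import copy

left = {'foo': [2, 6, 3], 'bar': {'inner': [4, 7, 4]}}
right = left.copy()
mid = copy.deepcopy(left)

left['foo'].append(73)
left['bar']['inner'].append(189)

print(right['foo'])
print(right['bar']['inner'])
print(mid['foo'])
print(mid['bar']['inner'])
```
[2, 6, 3, 73]
[4, 7, 4, 189]
[2, 6, 3]
[4, 7, 4]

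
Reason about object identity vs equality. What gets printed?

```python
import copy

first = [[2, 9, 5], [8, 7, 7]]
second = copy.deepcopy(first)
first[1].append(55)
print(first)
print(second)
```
[[2, 9, 5], [8, 7, 7, 55]]
[[2, 9, 5], [8, 7, 7]]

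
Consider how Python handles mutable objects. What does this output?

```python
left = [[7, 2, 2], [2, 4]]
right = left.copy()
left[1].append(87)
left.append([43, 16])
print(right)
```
[[7, 2, 2], [2, 4, 87]]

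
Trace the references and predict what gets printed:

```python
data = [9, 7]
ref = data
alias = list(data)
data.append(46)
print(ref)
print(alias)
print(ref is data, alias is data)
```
[9, 7, 46]
[9, 7]
True False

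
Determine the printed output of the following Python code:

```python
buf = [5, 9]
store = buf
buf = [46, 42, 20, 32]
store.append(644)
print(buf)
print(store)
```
[46, 42, 20, 32]
[5, 9, 644]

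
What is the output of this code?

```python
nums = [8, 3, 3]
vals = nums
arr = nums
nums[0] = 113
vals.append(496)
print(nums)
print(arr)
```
[113, 3, 3, 496]
[113, 3, 3, 496]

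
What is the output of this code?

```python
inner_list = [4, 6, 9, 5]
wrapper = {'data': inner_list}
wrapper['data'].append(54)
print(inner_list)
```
[4, 6, 9, 5, 54]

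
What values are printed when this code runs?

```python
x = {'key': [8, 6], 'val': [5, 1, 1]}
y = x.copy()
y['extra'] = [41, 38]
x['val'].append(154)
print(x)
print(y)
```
{'key': [8, 6], 'val': [5, 1, 1, 154]}
{'key': [8, 6], 'val': [5, 1, 1, 154], 'extra': [41, 38]}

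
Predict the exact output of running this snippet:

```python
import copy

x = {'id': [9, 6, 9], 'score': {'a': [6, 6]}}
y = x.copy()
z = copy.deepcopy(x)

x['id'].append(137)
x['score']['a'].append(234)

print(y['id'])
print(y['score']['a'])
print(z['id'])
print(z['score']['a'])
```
[9, 6, 9, 137]
[6, 6, 234]
[9, 6, 9]
[6, 6]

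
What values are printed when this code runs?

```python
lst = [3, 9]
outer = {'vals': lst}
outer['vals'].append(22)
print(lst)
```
[3, 9, 22]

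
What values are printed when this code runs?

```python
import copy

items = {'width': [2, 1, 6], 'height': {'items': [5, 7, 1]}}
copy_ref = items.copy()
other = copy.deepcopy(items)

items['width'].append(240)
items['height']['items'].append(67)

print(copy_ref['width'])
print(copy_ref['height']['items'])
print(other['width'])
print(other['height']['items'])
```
[2, 1, 6, 240]
[5, 7, 1, 67]
[2, 1, 6]
[5, 7, 1]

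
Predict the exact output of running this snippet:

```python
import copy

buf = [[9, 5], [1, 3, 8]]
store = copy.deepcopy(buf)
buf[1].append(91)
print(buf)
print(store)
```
[[9, 5], [1, 3, 8, 91]]
[[9, 5], [1, 3, 8]]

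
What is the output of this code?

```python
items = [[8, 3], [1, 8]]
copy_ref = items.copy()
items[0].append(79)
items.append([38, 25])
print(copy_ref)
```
[[8, 3, 79], [1, 8]]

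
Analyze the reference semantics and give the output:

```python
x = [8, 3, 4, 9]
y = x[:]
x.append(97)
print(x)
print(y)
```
[8, 3, 4, 9, 97]
[8, 3, 4, 9]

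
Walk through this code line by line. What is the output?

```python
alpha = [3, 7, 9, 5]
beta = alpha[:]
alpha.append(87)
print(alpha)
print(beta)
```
[3, 7, 9, 5, 87]
[3, 7, 9, 5]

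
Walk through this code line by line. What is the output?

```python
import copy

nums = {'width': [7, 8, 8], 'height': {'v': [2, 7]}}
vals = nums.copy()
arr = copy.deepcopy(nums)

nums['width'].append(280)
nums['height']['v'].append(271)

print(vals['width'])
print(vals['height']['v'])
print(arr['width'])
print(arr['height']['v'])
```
[7, 8, 8, 280]
[2, 7, 271]
[7, 8, 8]
[2, 7]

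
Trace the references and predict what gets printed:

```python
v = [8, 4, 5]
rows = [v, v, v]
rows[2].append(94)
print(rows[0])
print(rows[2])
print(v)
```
[8, 4, 5, 94]
[8, 4, 5, 94]
[8, 4, 5, 94]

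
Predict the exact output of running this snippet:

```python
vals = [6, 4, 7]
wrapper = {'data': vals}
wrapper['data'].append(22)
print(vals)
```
[6, 4, 7, 22]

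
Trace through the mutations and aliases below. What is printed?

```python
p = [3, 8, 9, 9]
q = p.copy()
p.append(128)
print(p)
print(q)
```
[3, 8, 9, 9, 128]
[3, 8, 9, 9]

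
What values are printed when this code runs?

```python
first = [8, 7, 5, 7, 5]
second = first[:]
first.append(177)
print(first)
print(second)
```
[8, 7, 5, 7, 5, 177]
[8, 7, 5, 7, 5]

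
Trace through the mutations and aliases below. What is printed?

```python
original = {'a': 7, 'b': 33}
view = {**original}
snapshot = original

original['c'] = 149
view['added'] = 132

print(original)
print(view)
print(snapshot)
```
{'a': 7, 'b': 33, 'c': 149}
{'a': 7, 'b': 33, 'added': 132}
{'a': 7, 'b': 33, 'c': 149}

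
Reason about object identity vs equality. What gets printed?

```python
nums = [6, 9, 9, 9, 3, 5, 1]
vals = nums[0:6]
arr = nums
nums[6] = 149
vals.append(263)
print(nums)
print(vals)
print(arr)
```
[6, 9, 9, 9, 3, 5, 149]
[6, 9, 9, 9, 3, 5, 263]
[6, 9, 9, 9, 3, 5, 149]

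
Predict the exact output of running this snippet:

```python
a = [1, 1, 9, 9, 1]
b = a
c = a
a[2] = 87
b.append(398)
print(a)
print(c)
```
[1, 1, 87, 9, 1, 398]
[1, 1, 87, 9, 1, 398]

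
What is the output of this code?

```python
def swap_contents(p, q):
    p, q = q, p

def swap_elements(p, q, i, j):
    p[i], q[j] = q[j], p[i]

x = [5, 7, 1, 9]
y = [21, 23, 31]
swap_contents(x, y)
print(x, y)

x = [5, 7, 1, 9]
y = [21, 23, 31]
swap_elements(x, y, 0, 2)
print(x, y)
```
[5, 7, 1, 9] [21, 23, 31]
[31, 7, 1, 9] [21, 23, 5]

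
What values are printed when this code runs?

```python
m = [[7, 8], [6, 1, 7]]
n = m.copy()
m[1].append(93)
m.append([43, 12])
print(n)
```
[[7, 8], [6, 1, 7, 93]]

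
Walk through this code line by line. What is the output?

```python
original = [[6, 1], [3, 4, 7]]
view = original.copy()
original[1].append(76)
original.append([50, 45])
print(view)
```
[[6, 1], [3, 4, 7, 76]]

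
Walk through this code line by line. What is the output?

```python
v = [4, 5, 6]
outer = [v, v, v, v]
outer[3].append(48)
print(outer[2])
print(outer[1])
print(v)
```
[4, 5, 6, 48]
[4, 5, 6, 48]
[4, 5, 6, 48]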